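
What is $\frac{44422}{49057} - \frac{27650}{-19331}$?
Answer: $\frac{2215147732}{948320867} \approx 2.3359$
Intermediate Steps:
$\frac{44422}{49057} - \frac{27650}{-19331} = 44422 \cdot \frac{1}{49057} - - \frac{27650}{19331} = \frac{44422}{49057} + \frac{27650}{19331} = \frac{2215147732}{948320867}$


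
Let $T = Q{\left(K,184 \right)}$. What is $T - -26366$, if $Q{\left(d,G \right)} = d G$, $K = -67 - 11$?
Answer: $12014$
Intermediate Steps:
$K = -78$ ($K = -67 - 11 = -78$)
$Q{\left(d,G \right)} = G d$
$T = -14352$ ($T = 184 \left(-78\right) = -14352$)
$T - -26366 = -14352 - -26366 = -14352 + 26366 = 12014$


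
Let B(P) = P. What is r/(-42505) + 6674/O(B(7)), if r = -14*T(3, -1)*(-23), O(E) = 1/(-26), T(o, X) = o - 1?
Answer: -7375638264/42505 ≈ -1.7352e+5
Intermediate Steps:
T(o, X) = -1 + o
O(E) = -1/26
r = 644 (r = -14*(-1 + 3)*(-23) = -14*2*(-23) = -28*(-23) = 644)
r/(-42505) + 6674/O(B(7)) = 644/(-42505) + 6674/(-1/26) = 644*(-1/42505) + 6674*(-26) = -644/42505 - 173524 = -7375638264/42505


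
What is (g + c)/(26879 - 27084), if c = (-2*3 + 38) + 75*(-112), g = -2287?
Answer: 2131/41 ≈ 51.976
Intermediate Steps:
c = -8368 (c = (-6 + 38) - 8400 = 32 - 8400 = -8368)
(g + c)/(26879 - 27084) = (-2287 - 8368)/(26879 - 27084) = -10655/(-205) = -10655*(-1/205) = 2131/41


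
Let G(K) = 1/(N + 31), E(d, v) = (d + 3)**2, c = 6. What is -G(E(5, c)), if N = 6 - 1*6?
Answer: -1/31 ≈ -0.032258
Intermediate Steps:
E(d, v) = (3 + d)**2
N = 0 (N = 6 - 6 = 0)
G(K) = 1/31 (G(K) = 1/(0 + 31) = 1/31)
-G(E(5, c)) = -1*1/31 = -1/31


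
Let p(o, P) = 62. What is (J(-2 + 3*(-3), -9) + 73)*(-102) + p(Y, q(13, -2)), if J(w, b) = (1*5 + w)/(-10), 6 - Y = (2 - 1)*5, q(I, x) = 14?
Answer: -37226/5 ≈ -7445.2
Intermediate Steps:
Y = 1 (Y = 6 - (2 - 1)*5 = 6 - 5 = 1)
J(w, b) = -1/2 - w/10 (J(w, b) = (5 + w)*(-1/10) = -1/2 - w/10)
(J(-2 + 3*(-3), -9) + 73)*(-102) + p(Y, q(13, -2)) = ((-1/2 - (-2 + 3*(-3))/10) + 73)*(-102) + 62 = ((-1/2 - (-2 - 9)/10) + 73)*(-102) + 62 = ((-1/2 - 1/10*(-11)) + 73)*(-102) + 62 = ((-1/2 + 11/10) + 73)*(-102) + 62 = (3/5 + 73)*(-102) + 62 = (368/5)*(-102) + 62 = -37536/5 + 62 = -37226/5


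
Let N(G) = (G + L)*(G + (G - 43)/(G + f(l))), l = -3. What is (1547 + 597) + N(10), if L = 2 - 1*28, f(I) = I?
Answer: 14416/7 ≈ 2059.4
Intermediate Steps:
L = -26 (L = 2 - 28 = -26)
N(G) = (-26 + G)*(G + (-43 + G)/(-3 + G)) (N(G) = (G - 26)*(G + (G - 43)/(G - 3)) = (-26 + G)*(G + (-43 + G)/(-3 + G)))
(1547 + 597) + N(10) = (1547 + 597) + (1118 + 10³ - 28*10² + 9*10)/(-3 + 10) = 2144 + (1118 + 1000 - 28*100 + 90)/7 = 2144 + (1118 + 1000 - 2800 + 90)/7 = 2144 + (⅐)*(-592) = 2144 - 592/7 = 14416/7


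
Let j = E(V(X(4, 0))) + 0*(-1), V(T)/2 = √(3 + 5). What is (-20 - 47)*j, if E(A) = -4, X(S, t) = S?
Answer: 268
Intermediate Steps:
V(T) = 4*√2 (V(T) = 2*√(3 + 5) = 2*√8 = 2*(2*√2) = 4*√2)
j = -4 (j = -4 + 0*(-1) = -4 + 0 = -4)
(-20 - 47)*j = (-20 - 47)*(-4) = -67*(-4) = 268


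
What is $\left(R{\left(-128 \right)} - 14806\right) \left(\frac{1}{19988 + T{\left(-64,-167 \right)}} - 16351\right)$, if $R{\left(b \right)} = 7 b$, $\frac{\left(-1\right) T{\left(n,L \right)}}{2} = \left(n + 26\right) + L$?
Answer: $\frac{2618525949147}{10199} \approx 2.5674 \cdot 10^{8}$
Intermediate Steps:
$T{\left(n,L \right)} = -52 - 2 L - 2 n$ ($T{\left(n,L \right)} = - 2 \left(\left(n + 26\right) + L\right) = - 2 \left(\left(26 + n\right) + L\right) = - 2 \left(26 + L + n\right) = -52 - 2 L - 2 n$)
$\left(R{\left(-128 \right)} - 14806\right) \left(\frac{1}{19988 + T{\left(-64,-167 \right)}} - 16351\right) = \left(7 \left(-128\right) - 14806\right) \left(\frac{1}{19988 - -410} - 16351\right) = \left(-896 - 14806\right) \left(\frac{1}{19988 + \left(-52 + 334 + 128\right)} - 16351\right) = - 15702 \left(\frac{1}{19988 + 410} - 16351\right) = - 15702 \left(\frac{1}{20398} - 16351\right) = \left(-15702\right) \left(- \frac{333527697}{20398}\right) = \frac{2618525949147}{10199}$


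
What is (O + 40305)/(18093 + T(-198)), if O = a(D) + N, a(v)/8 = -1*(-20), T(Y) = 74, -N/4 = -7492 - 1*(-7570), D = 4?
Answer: 40153/18167 ≈ 2.2102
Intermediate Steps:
N = -312 (N = -4*(-7492 - 1*(-7570)) = -4*(-7492 + 7570) = -4*78 = -312)
a(v) = 160 (a(v) = 8*(-1*(-20)) = 8*20 = 160)
O = -152 (O = 160 - 312 = -152)
(O + 40305)/(18093 + T(-198)) = (-152 + 40305)/(18093 + 74) = 40153/18167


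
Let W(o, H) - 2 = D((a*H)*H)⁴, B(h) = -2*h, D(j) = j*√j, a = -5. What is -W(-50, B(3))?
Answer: -34012224000002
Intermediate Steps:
D(j) = j^(3/2)
W(o, H) = 2 + 15625*H¹² (W(o, H) = 2 + (((-5*H)*H)^(3/2))⁴ = 2 + ((-5*H²)^(3/2))⁴ = 2 + (5*√5*(-H²)^(3/2))⁴ = 2 + 15625*H¹²)
-W(-50, B(3)) = -(2 + 15625*(-2*3)¹²) = -(2 + 15625*(-6)¹²) = -(2 + 15625*2176782336) = -(2 + 34012224000000) = -1*34012224000002 = -34012224000002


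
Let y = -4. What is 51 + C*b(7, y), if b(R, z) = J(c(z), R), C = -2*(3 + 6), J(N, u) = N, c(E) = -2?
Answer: 87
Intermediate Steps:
C = -18 (C = -2*9 = -18)
b(R, z) = -2
51 + C*b(7, y) = 51 - 18*(-2) = 51 + 36 = 87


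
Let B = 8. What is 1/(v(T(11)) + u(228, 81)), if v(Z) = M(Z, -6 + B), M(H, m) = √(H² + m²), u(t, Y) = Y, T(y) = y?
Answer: 81/6436 - 5*√5/6436 ≈ 0.010848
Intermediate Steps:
v(Z) = √(4 + Z²) (v(Z) = √(Z² + (-6 + 8)²) = √(Z² + 2²) = √(Z² + 4) = √(4 + Z²))
1/(v(T(11)) + u(228, 81)) = 1/(√(4 + 11²) + 81) = 1/(√(4 + 121) + 81) = 1/(√125 + 81) = 1/(5*√5 + 81) = 1/(81 + 5*√5)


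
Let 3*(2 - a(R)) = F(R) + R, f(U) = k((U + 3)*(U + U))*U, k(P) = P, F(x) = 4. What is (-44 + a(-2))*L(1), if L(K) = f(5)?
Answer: -51200/3 ≈ -17067.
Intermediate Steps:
f(U) = 2*U²*(3 + U) (f(U) = ((U + 3)*(U + U))*U = ((3 + U)*(2*U))*U = (2*U*(3 + U))*U = 2*U²*(3 + U))
L(K) = 400 (L(K) = 2*5²*(3 + 5) = 2*25*8 = 400)
a(R) = ⅔ - R/3 (a(R) = 2 - (4 + R)/3 = 2 + (-4/3 - R/3) = ⅔ - R/3)
(-44 + a(-2))*L(1) = (-44 + (⅔ - ⅓*(-2)))*400 = (-44 + (⅔ + ⅔))*400 = (-44 + 4/3)*400 = -128/3*400 = -51200/3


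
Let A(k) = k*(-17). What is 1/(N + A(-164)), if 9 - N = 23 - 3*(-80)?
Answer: 1/2534 ≈ 0.00039463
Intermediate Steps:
A(k) = -17*k
N = -254 (N = 9 - (23 - 3*(-80)) = 9 - (23 + 240) = 9 - 1*263 = 9 - 263 = -254)
1/(N + A(-164)) = 1/(-254 - 17*(-164)) = 1/(-254 + 2788) = 1/2534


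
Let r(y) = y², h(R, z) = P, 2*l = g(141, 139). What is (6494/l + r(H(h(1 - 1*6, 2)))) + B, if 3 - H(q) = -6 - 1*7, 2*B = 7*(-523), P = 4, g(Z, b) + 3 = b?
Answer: -1479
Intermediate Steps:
g(Z, b) = -3 + b
l = 68 (l = (-3 + 139)/2 = (½)*136 = 68)
h(R, z) = 4
B = -3661/2 (B = (7*(-523))/2 = (½)*(-3661) = -3661/2 ≈ -1830.5)
H(q) = 16 (H(q) = 3 - (-6 - 1*7) = 3 - (-6 - 7) = 3 - 1*(-13) = 3 + 13 = 16)
(6494/l + r(H(h(1 - 1*6, 2)))) + B = (6494/68 + 16²) - 3661/2 = (6494*(1/68) + 256) - 3661/2 = (191/2 + 256) - 3661/2 = 703/2 - 3661/2 = -1479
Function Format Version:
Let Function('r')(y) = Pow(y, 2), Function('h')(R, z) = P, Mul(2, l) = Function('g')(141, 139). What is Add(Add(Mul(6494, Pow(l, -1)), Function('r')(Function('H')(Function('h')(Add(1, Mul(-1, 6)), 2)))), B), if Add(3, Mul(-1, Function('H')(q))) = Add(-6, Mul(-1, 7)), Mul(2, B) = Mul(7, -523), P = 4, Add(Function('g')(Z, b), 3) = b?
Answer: -1479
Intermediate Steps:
Function('g')(Z, b) = Add(-3, b)
l = 68 (l = Mul(Rational(1, 2), Add(-3, 139)) = Mul(Rational(1, 2), 136) = 68)
Function('h')(R, z) = 4
B = Rational(-3661, 2) (B = Mul(Rational(1, 2), Mul(7, -523)) = Mul(Rational(1, 2), -3661) = Rational(-3661, 2) ≈ -1830.5)
Function('H')(q) = 16 (Function('H')(q) = Add(3, Mul(-1, Add(-6, Mul(-1, 7)))) = Add(3, Mul(-1, Add(-6, -7))) = Add(3, Mul(-1, -13)) = Add(3, 13) = 16)
Add(Add(Mul(6494, Pow(l, -1)), Function('r')(Function('H')(Function('h')(Add(1, Mul(-1, 6)), 2)))), B) = Add(Add(Mul(6494, Pow(68, -1)), Pow(16, 2)), Rational(-3661, 2)) = Add(Add(Mul(6494, Rational(1, 68)), 256), Rational(-3661, 2)) = Add(Add(Rational(191, 2), 256), Rational(-3661, 2)) = Add(Rational(703, 2), Rational(-3661, 2)) = -1479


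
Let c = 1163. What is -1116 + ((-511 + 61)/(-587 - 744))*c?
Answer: -962046/1331 ≈ -722.80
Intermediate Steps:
-1116 + ((-511 + 61)/(-587 - 744))*c = -1116 + ((-511 + 61)/(-587 - 744))*1163 = -1116 - 450/(-1331)*1163 = -1116 - 450*(-1/1331)*1163 = -1116 + (450/1331)*1163 = -1116 + 523350/1331 = -962046/1331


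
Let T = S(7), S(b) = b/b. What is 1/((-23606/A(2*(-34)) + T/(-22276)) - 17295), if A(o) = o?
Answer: -378692/6418016343 ≈ -5.9005e-5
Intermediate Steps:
S(b) = 1
T = 1
1/((-23606/A(2*(-34)) + T/(-22276)) - 17295) = 1/((-23606/(2*(-34)) + 1/(-22276)) - 17295) = 1/((-23606/(-68) + 1*(-1/22276)) - 17295) = 1/((-23606*(-1/68) - 1/22276) - 17295) = 1/((11803/34 - 1/22276) - 17295) = 1/(131461797/378692 - 17295) = 1/(-6418016343/378692) = -378692/6418016343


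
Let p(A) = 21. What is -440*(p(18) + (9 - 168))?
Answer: 60720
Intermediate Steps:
-440*(p(18) + (9 - 168)) = -440*(21 + (9 - 168)) = -440*(21 - 159) = -440*(-138) = 60720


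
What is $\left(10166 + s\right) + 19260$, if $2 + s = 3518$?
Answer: $32942$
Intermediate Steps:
$s = 3516$ ($s = -2 + 3518 = 3516$)
$\left(10166 + s\right) + 19260 = \left(10166 + 3516\right) + 19260 = 13682 + 19260 = 32942$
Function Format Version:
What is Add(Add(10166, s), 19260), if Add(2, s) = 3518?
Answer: 32942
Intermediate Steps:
s = 3516 (s = Add(-2, 3518) = 3516)
Add(Add(10166, s), 19260) = Add(Add(10166, 3516), 19260) = Add(13682, 19260) = 32942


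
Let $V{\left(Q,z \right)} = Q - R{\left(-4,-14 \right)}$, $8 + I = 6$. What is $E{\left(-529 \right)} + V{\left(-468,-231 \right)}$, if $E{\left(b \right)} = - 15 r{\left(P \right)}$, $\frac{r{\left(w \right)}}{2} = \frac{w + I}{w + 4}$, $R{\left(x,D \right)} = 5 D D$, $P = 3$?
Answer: $- \frac{10166}{7} \approx -1452.3$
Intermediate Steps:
$I = -2$ ($I = -8 + 6 = -2$)
$R{\left(x,D \right)} = 5 D^{2}$
$V{\left(Q,z \right)} = -980 + Q$ ($V{\left(Q,z \right)} = Q - 5 \left(-14\right)^{2} = Q - 5 \cdot 196 = Q - 980 = -980 + Q$)
$r{\left(w \right)} = \frac{2 \left(-2 + w\right)}{4 + w}$ ($r{\left(w \right)} = 2 \frac{w - 2}{w + 4} = 2 \frac{-2 + w}{4 + w} = \frac{2 \left(-2 + w\right)}{4 + w}$)
$E{\left(b \right)} = - \frac{30}{7}$ ($E{\left(b \right)} = - 15 \frac{2 \left(-2 + 3\right)}{4 + 3} = - 15 \cdot 2 \cdot \frac{1}{7} \cdot 1 = \left(-15\right) \frac{2}{7} = - \frac{30}{7}$)
$E{\left(-529 \right)} + V{\left(-468,-231 \right)} = - \frac{30}{7} - 1448 = - \frac{10166}{7}$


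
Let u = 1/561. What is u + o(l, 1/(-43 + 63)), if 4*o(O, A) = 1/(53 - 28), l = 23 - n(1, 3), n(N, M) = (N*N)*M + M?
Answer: 661/56100 ≈ 0.011783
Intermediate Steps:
n(N, M) = M + M*N² (n(N, M) = N²*M + M = M*N² + M = M + M*N²)
l = 17 (l = 23 - 3*(1 + 1²) = 23 - 3*(1 + 1) = 23 - 3*2 = 23 - 1*6 = 23 - 6 = 17)
u = 1/561 ≈ 0.0017825
o(O, A) = 1/100 (o(O, A) = 1/(4*(53 - 28)) = (¼)/25 = (¼)*(1/25) = 1/100)
u + o(l, 1/(-43 + 63)) = 1/561 + 1/100 = 661/56100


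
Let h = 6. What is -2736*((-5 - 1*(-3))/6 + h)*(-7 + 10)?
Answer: -46512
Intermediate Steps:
-2736*((-5 - 1*(-3))/6 + h)*(-7 + 10) = -2736*((-5 - 1*(-3))/6 + 6)*(-7 + 10) = -2736*((-5 + 3)*(⅙) + 6)*3 = -2736*(-2*⅙ + 6)*3 = -2736*(-⅓ + 6)*3 = -15504*3 = -2736*17 = -46512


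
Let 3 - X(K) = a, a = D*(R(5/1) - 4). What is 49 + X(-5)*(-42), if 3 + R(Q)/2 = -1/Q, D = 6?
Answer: -13489/5 ≈ -2697.8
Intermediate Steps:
R(Q) = -6 - 2/Q (R(Q) = -6 + 2*(-1/Q) = -6 - 2/Q)
a = -312/5 (a = 6*((-6 - 2/(5/1)) - 4) = 6*((-6 - 2/(5*1)) - 4) = 6*((-6 - 2/5) - 4) = 6*(-32/5 - 4) = 6*(-52/5) = -312/5 ≈ -62.400)
X(K) = 327/5 (X(K) = 3 - 1*(-312/5) = 3 + 312/5 = 327/5)
49 + X(-5)*(-42) = 49 + (327/5)*(-42) = 49 - 13734/5 = -13489/5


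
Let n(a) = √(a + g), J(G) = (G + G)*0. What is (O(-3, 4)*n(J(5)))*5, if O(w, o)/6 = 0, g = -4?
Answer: 0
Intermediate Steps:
O(w, o) = 0 (O(w, o) = 6*0 = 0)
J(G) = 0 (J(G) = (2*G)*0 = 0)
n(a) = √(-4 + a) (n(a) = √(a - 4) = √(-4 + a))
(O(-3, 4)*n(J(5)))*5 = (0*√(-4 + 0))*5 = (0*√(-4))*5 = (0*(2*I))*5 = 0*5 = 0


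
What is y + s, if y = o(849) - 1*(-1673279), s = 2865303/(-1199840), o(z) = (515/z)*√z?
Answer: 2007664210057/1199840 + 515*√849/849 ≈ 1.6733e+6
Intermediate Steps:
o(z) = 515/√z
s = -2865303/1199840 (s = 2865303*(-1/1199840) = -2865303/1199840 ≈ -2.3881)
y = 1673279 + 515*√849/849 (y = 515/√849 - 1*(-1673279) = 515*(√849/849) + 1673279 = 515*√849/849 + 1673279 = 1673279 + 515*√849/849 ≈ 1.6733e+6)
y + s = (1673279 + 515*√849/849) - 2865303/1199840 = 2007664210057/1199840 + 515*√849/849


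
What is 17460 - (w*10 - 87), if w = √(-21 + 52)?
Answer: 17547 - 10*√31 ≈ 17491.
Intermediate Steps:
w = √31 ≈ 5.5678
17460 - (w*10 - 87) = 17460 - (√31*10 - 87) = 17460 - (10*√31 - 87) = 17460 - (-87 + 10*√31) = 17460 + (87 - 10*√31) = 17547 - 10*√31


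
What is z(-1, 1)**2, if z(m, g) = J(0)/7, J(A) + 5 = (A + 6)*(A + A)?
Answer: 25/49 ≈ 0.51020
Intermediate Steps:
J(A) = -5 + 2*A*(6 + A) (J(A) = -5 + (A + 6)*(A + A) = -5 + (6 + A)*(2*A) = -5 + 2*A*(6 + A))
z(m, g) = -5/7 (z(m, g) = (-5 + 2*0**2 + 12*0)/7 = (-5 + 2*0 + 0)*(1/7) = (-5 + 0 + 0)*(1/7) = -5*1/7 = -5/7)
z(-1, 1)**2 = (-5/7)**2 = 25/49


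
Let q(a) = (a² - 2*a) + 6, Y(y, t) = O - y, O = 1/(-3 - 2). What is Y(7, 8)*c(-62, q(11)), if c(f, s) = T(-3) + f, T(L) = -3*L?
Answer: 1908/5 ≈ 381.60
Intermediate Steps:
O = -⅕ (O = 1/(-5) = -⅕ ≈ -0.20000)
Y(y, t) = -⅕ - y
q(a) = 6 + a² - 2*a
c(f, s) = 9 + f (c(f, s) = -3*(-3) + f = 9 + f)
Y(7, 8)*c(-62, q(11)) = (-⅕ - 1*7)*(9 - 62) = (-⅕ - 7)*(-53) = -36/5*(-53) = 1908/5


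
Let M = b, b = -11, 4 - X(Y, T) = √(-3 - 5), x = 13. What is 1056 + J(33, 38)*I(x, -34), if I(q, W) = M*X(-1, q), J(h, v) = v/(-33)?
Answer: 3320/3 - 76*I*√2/3 ≈ 1106.7 - 35.827*I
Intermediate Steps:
J(h, v) = -v/33 (J(h, v) = v*(-1/33) = -v/33)
X(Y, T) = 4 - 2*I*√2 (X(Y, T) = 4 - √(-3 - 5) = 4 - √(-8) = 4 - 2*I*√2)
M = -11
I(q, W) = -44 + 22*I*√2 (I(q, W) = -11*(4 - 2*I*√2) = -44 + 22*I*√2)
1056 + J(33, 38)*I(x, -34) = 1056 + (-1/33*38)*(-44 + 22*I*√2) = 1056 - 38*(-44 + 22*I*√2)/33 = 1056 + (152/3 - 76*I*√2/3) = 3320/3 - 76*I*√2/3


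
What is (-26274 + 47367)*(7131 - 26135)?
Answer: -400851372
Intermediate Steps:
(-26274 + 47367)*(7131 - 26135) = 21093*(-19004) = -400851372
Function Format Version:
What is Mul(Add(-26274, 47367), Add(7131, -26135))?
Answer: -400851372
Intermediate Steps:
Mul(Add(-26274, 47367), Add(7131, -26135)) = Mul(21093, -19004) = -400851372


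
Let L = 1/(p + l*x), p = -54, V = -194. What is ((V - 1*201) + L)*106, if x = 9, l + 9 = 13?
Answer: -376883/9 ≈ -41876.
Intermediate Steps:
l = 4 (l = -9 + 13 = 4)
L = -1/18 (L = 1/(-54 + 4*9) = 1/(-54 + 36) = 1/(-18) = -1/18 ≈ -0.055556)
((V - 1*201) + L)*106 = ((-194 - 1*201) - 1/18)*106 = ((-194 - 201) - 1/18)*106 = (-395 - 1/18)*106 = -7111/18*106 = -376883/9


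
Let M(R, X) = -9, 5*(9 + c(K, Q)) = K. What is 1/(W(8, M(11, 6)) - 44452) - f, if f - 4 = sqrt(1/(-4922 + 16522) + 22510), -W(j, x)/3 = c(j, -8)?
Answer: -888601/222149 - 3*sqrt(841373781)/580 ≈ -154.03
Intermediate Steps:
c(K, Q) = -9 + K/5
W(j, x) = 27 - 3*j/5 (W(j, x) = -3*(-9 + j/5) = 27 - 3*j/5)
f = 4 + 3*sqrt(841373781)/580 (f = 4 + sqrt(1/(-4922 + 16522) + 22510) = 4 + sqrt(1/11600 + 22510) = 4 + sqrt(261116001/11600) = 4 + 3*sqrt(841373781)/580 ≈ 154.03)
1/(W(8, M(11, 6)) - 44452) - f = 1/((27 - 3/5*8) - 44452) - (4 + 3*sqrt(841373781)/580) = 1/((27 - 24/5) - 44452) + (-4 - 3*sqrt(841373781)/580) = 1/(111/5 - 44452) + (-4 - 3*sqrt(841373781)/580) = 1/(-222149/5) + (-4 - 3*sqrt(841373781)/580) = -5/222149 + (-4 - 3*sqrt(841373781)/580) = -888601/222149 - 3*sqrt(841373781)/580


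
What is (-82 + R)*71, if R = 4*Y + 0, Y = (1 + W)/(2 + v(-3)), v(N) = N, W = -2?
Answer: -5538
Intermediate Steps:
Y = 1 (Y = (1 - 2)/(2 - 3) = -1/(-1) = -1*(-1) = 1)
R = 4 (R = 4*1 + 0 = 4 + 0 = 4)
(-82 + R)*71 = (-82 + 4)*71 = -78*71 = -5538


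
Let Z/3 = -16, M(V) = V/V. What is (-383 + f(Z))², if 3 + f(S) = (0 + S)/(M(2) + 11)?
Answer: 152100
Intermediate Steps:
M(V) = 1
Z = -48 (Z = 3*(-16) = -48)
f(S) = -3 + S/12 (f(S) = -3 + (0 + S)/(1 + 11) = -3 + S/12)
(-383 + f(Z))² = (-383 + (-3 + (1/12)*(-48)))² = (-383 + (-3 - 4))² = (-383 - 7)² = (-390)² = 152100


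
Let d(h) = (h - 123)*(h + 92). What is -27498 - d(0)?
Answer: -16182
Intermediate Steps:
d(h) = (-123 + h)*(92 + h)
-27498 - d(0) = -27498 - (-11316 + 0² - 31*0) = -27498 - (-11316 + 0 + 0) = -27498 - 1*(-11316) = -27498 + 11316 = -16182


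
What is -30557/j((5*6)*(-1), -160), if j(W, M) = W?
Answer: 30557/30 ≈ 1018.6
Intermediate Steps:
-30557/j((5*6)*(-1), -160) = -30557/((5*6)*(-1)) = -30557/(30*(-1)) = -30557/(-30) = -30557*(-1/30) = 30557/30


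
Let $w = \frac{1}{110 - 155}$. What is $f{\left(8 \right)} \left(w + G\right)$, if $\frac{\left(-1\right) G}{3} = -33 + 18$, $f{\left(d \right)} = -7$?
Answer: $- \frac{14168}{45} \approx -314.84$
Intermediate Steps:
$w = - \frac{1}{45}$ ($w = \frac{1}{-45} = - \frac{1}{45} \approx -0.022222$)
$G = 45$ ($G = - 3 \left(-33 + 18\right) = \left(-3\right) \left(-15\right) = 45$)
$f{\left(8 \right)} \left(w + G\right) = - 7 \left(- \frac{1}{45} + 45\right) = \left(-7\right) \frac{2024}{45} = - \frac{14168}{45}$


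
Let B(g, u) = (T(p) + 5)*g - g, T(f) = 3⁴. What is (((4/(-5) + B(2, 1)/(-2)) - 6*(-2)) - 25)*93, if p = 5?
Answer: -45942/5 ≈ -9188.4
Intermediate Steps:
T(f) = 81
B(g, u) = 85*g (B(g, u) = (81 + 5)*g - g = 86*g - g = 85*g)
(((4/(-5) + B(2, 1)/(-2)) - 6*(-2)) - 25)*93 = (((4/(-5) + (85*2)/(-2)) - 6*(-2)) - 25)*93 = (((4*(-⅕) + 170*(-½)) + 12) - 25)*93 = (((-⅘ - 85) + 12) - 25)*93 = ((-429/5 + 12) - 25)*93 = (-369/5 - 25)*93 = -494/5*93 = -45942/5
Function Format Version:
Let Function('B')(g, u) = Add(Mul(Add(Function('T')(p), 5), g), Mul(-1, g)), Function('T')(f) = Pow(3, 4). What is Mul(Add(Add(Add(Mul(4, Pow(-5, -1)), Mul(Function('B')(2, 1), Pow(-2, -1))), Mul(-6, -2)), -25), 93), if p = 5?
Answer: Rational(-45942, 5) ≈ -9188.4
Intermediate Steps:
Function('T')(f) = 81
Function('B')(g, u) = Mul(85, g) (Function('B')(g, u) = Add(Mul(Add(81, 5), g), Mul(-1, g)) = Add(Mul(86, g), Mul(-1, g)) = Mul(85, g))
Mul(Add(Add(Add(Mul(4, Pow(-5, -1)), Mul(Function('B')(2, 1), Pow(-2, -1))), Mul(-6, -2)), -25), 93) = Mul(Add(Add(Add(Mul(4, Pow(-5, -1)), Mul(Mul(85, 2), Pow(-2, -1))), Mul(-6, -2)), -25), 93) = Mul(Add(Add(Add(Mul(4, Rational(-1, 5)), Mul(170, Rational(-1, 2))), 12), -25), 93) = Mul(Add(Add(Add(Rational(-4, 5), -85), 12), -25), 93) = Mul(Add(Add(Rational(-429, 5), 12), -25), 93) = Mul(Add(Rational(-369, 5), -25), 93) = Mul(Rational(-494, 5), 93) = Rational(-45942, 5)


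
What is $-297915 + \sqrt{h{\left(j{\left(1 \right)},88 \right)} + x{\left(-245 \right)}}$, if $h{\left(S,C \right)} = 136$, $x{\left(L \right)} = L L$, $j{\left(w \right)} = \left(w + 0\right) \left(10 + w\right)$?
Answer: $-297915 + \sqrt{60161} \approx -2.9767 \cdot 10^{5}$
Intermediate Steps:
$j{\left(w \right)} = w \left(10 + w\right)$
$x{\left(L \right)} = L^{2}$
$-297915 + \sqrt{h{\left(j{\left(1 \right)},88 \right)} + x{\left(-245 \right)}} = -297915 + \sqrt{136 + \left(-245\right)^{2}} = -297915 + \sqrt{136 + 60025} = -297915 + \sqrt{60161}$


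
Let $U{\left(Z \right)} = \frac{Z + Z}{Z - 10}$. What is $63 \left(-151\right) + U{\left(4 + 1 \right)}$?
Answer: $-9515$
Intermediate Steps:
$U{\left(Z \right)} = \frac{2 Z}{-10 + Z}$
$63 \left(-151\right) + U{\left(4 + 1 \right)} = 63 \left(-151\right) + \frac{2 \left(4 + 1\right)}{-10 + \left(4 + 1\right)} = -9513 + 2 \cdot 5 \frac{1}{-10 + 5} = -9513 + 2 \cdot 5 \frac{1}{-5} = -9513 + 2 \cdot 5 \left(- \frac{1}{5}\right) = -9513 - 2 = -9515$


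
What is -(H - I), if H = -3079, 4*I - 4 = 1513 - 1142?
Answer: 12691/4 ≈ 3172.8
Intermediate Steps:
I = 375/4 (I = 1 + (1513 - 1142)/4 = 1 + (¼)*371 = 1 + 371/4 = 375/4 ≈ 93.750)
-(H - I) = -(-3079 - 1*375/4) = -(-3079 - 375/4) = -1*(-12691/4) = 12691/4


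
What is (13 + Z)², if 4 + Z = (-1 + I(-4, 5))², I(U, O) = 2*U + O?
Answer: 625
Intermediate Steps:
I(U, O) = O + 2*U
Z = 12 (Z = -4 + (-1 + (5 + 2*(-4)))² = -4 + (-1 + (5 - 8))² = -4 + (-1 - 3)² = -4 + (-4)² = -4 + 16 = 12)
(13 + Z)² = (13 + 12)² = 25² = 625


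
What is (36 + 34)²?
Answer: 4900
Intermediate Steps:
(36 + 34)² = 70² = 4900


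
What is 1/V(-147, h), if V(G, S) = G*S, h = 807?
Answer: -1/118629 ≈ -8.4296e-6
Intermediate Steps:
1/V(-147, h) = 1/(-147*807) = 1/(-118629) = -1/118629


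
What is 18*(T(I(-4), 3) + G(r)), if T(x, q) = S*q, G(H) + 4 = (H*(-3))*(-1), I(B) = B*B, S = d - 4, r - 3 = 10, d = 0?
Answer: 414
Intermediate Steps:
r = 13 (r = 3 + 10 = 13)
S = -4 (S = 0 - 4 = -4)
I(B) = B²
G(H) = -4 + 3*H (G(H) = -4 + (H*(-3))*(-1) = -4 - 3*H*(-1) = -4 + 3*H)
T(x, q) = -4*q
18*(T(I(-4), 3) + G(r)) = 18*(-4*3 + (-4 + 3*13)) = 18*(-12 + (-4 + 39)) = 18*(-12 + 35) = 18*23 = 414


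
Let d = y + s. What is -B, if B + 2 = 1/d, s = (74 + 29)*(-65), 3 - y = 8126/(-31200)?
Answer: 208797874/104391137 ≈ 2.0001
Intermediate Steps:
y = 50863/15600 (y = 3 - 8126/(-31200) = 3 - 8126*(-1)/31200 = 3 - 1*(-4063/15600) = 3 + 4063/15600 = 50863/15600 ≈ 3.2604)
s = -6695 (s = 103*(-65) = -6695)
d = -104391137/15600 (d = 50863/15600 - 6695 = -104391137/15600 ≈ -6691.7)
B = -208797874/104391137 (B = -2 + 1/(-104391137/15600) = -2 - 15600/104391137 = -208797874/104391137 ≈ -2.0001)
-B = -1*(-208797874/104391137) = 208797874/104391137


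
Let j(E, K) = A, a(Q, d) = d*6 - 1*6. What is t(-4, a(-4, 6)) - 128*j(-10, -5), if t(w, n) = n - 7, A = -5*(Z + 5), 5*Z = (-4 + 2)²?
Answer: 3735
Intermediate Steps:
a(Q, d) = -6 + 6*d (a(Q, d) = 6*d - 6 = -6 + 6*d)
Z = ⅘ (Z = (-4 + 2)²/5 = (⅕)*(-2)² = (⅕)*4 = ⅘ ≈ 0.80000)
A = -29 (A = -5*(⅘ + 5) = -5*29/5 = -29)
t(w, n) = -7 + n
j(E, K) = -29
t(-4, a(-4, 6)) - 128*j(-10, -5) = (-7 + (-6 + 6*6)) - 128*(-29) = (-7 + (-6 + 36)) + 3712 = (-7 + 30) + 3712 = 23 + 3712 = 3735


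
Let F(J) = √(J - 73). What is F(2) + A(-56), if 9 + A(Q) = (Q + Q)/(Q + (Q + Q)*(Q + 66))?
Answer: -187/21 + I*√71 ≈ -8.9048 + 8.4261*I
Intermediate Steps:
A(Q) = -9 + 2*Q/(Q + 2*Q*(66 + Q)) (A(Q) = -9 + (Q + Q)/(Q + (Q + Q)*(Q + 66)) = -9 + (2*Q)/(Q + (2*Q)*(66 + Q)) = -9 + (2*Q)/(Q + 2*Q*(66 + Q)) = -9 + 2*Q/(Q + 2*Q*(66 + Q)))
F(J) = √(-73 + J)
F(2) + A(-56) = √(-73 + 2) + (-1195 - 18*(-56))/(133 + 2*(-56)) = √(-71) + (-1195 + 1008)/(133 - 112) = I*√71 - 187/21 = -187/21 + I*√71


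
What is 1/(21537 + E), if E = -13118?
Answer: 1/8419 ≈ 0.00011878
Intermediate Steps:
1/(21537 + E) = 1/(21537 - 13118) = 1/8419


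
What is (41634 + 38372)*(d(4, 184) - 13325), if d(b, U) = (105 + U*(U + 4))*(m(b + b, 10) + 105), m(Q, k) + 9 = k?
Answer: 293186547342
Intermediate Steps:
m(Q, k) = -9 + k
d(b, U) = 11130 + 106*U*(4 + U) (d(b, U) = (105 + U*(U + 4))*((-9 + 10) + 105) = (105 + U*(4 + U))*(1 + 105) = (105 + U*(4 + U))*106 = 11130 + 106*U*(4 + U))
(41634 + 38372)*(d(4, 184) - 13325) = (41634 + 38372)*((11130 + 106*184² + 424*184) - 13325) = 80006*((11130 + 106*33856 + 78016) - 13325) = 80006*((11130 + 3588736 + 78016) - 13325) = 80006*(3677882 - 13325) = 80006*3664557 = 293186547342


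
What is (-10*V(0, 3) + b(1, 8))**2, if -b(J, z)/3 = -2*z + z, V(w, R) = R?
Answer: 36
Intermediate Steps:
b(J, z) = 3*z (b(J, z) = -3*(-2*z + z) = -(-3)*z = 3*z)
(-10*V(0, 3) + b(1, 8))**2 = (-10*3 + 3*8)**2 = (-30 + 24)**2 = (-6)**2 = 36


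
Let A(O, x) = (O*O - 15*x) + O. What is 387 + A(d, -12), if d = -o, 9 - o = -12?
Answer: 987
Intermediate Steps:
o = 21 (o = 9 - 1*(-12) = 9 + 12 = 21)
d = -21 (d = -1*21 = -21)
A(O, x) = O + O**2 - 15*x (A(O, x) = (O**2 - 15*x) + O = O + O**2 - 15*x)
387 + A(d, -12) = 387 + (-21 + (-21)**2 - 15*(-12)) = 387 + (-21 + 441 + 180) = 387 + 600 = 987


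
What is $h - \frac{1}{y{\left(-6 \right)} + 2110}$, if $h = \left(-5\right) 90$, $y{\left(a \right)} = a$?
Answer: $- \frac{946801}{2104} \approx -450.0$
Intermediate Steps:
$h = -450$
$h - \frac{1}{y{\left(-6 \right)} + 2110} = -450 - \frac{1}{-6 + 2110} = -450 - \frac{1}{2104} = - \frac{946801}{2104}$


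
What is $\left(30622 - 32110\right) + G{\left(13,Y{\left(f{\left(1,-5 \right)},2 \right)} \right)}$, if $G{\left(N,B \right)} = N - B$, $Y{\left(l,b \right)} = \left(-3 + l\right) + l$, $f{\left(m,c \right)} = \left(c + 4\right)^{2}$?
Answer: $-1474$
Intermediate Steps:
$f{\left(m,c \right)} = \left(4 + c\right)^{2}$
$Y{\left(l,b \right)} = -3 + 2 l$
$\left(30622 - 32110\right) + G{\left(13,Y{\left(f{\left(1,-5 \right)},2 \right)} \right)} = \left(30622 - 32110\right) + \left(13 - \left(-3 + 2 \left(4 - 5\right)^{2}\right)\right) = -1488 + \left(13 - \left(-3 + 2 \left(-1\right)^{2}\right)\right) = -1488 + \left(13 - \left(-3 + 2 \cdot 1\right)\right) = -1488 + \left(13 - \left(-3 + 2\right)\right) = -1488 + \left(13 - -1\right) = -1488 + \left(13 + 1\right) = -1488 + 14 = -1474$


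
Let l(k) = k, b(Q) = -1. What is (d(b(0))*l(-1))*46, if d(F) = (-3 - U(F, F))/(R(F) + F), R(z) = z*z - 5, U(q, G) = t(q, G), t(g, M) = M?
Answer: -92/5 ≈ -18.400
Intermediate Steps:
U(q, G) = G
R(z) = -5 + z² (R(z) = z² - 5 = -5 + z²)
d(F) = (-3 - F)/(-5 + F + F²) (d(F) = (-3 - F)/((-5 + F²) + F) = (-3 - F)/(-5 + F + F²))
(d(b(0))*l(-1))*46 = (((-3 - 1*(-1))/(-5 - 1 + (-1)²))*(-1))*46 = (((-3 + 1)/(-5 - 1 + 1))*(-1))*46 = ((-2/(-5))*(-1))*46 = (-⅕*(-2)*(-1))*46 = ((⅖)*(-1))*46 = -⅖*46 = -92/5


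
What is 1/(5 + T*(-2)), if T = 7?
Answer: -1/9 ≈ -0.11111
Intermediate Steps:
1/(5 + T*(-2)) = 1/(5 + 7*(-2)) = 1/(5 - 14) = 1/(-9) = -1/9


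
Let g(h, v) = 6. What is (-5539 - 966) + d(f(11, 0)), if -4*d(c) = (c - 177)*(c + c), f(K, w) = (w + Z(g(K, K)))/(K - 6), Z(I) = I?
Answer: -159988/25 ≈ -6399.5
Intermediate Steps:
f(K, w) = (6 + w)/(-6 + K) (f(K, w) = (w + 6)/(K - 6) = (6 + w)/(-6 + K))
d(c) = -c*(-177 + c)/2 (d(c) = -(c - 177)*(c + c)/4 = -(-177 + c)*2*c/4 = -c*(-177 + c)/2)
(-5539 - 966) + d(f(11, 0)) = (-5539 - 966) + ((6 + 0)/(-6 + 11))*(177 - (6 + 0)/(-6 + 11))/2 = -6505 + (6/5)*(177 - 6/5)/2 = -6505 + ((⅕)*6)*(177 - 6/5)/2 = -6505 + (½)*(6/5)*(177 - 1*6/5) = -6505 + (½)*(6/5)*(177 - 6/5) = -6505 + (½)*(6/5)*(879/5) = -6505 + 2637/25 = -159988/25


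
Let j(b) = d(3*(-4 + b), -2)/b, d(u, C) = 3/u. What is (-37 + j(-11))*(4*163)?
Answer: -3979808/165 ≈ -24120.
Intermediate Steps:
j(b) = 3/(b*(-12 + 3*b)) (j(b) = (3/((3*(-4 + b))))/b = (3/(-12 + 3*b))/b = 3/(b*(-12 + 3*b)))
(-37 + j(-11))*(4*163) = (-37 + 1/((-11)*(-4 - 11)))*(4*163) = (-37 - 1/11/(-15))*652 = (-37 - 1/11*(-1/15))*652 = (-37 + 1/165)*652 = -6104/165*652 = -3979808/165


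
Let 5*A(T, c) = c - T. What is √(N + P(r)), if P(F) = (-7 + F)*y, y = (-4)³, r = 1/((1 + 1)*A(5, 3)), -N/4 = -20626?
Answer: 2*√20758 ≈ 288.15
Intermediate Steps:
A(T, c) = -T/5 + c/5 (A(T, c) = (c - T)/5 = -T/5 + c/5)
N = 82504 (N = -4*(-20626) = 82504)
r = -5/4 (r = 1/((1 + 1)*(-⅕*5 + (⅕)*3)) = 1/(2*(-1 + ⅗)) = 1/(2*(-⅖)) = 1/(-⅘) = -5/4 ≈ -1.2500)
y = -64
P(F) = 448 - 64*F (P(F) = (-7 + F)*(-64) = 448 - 64*F)
√(N + P(r)) = √(82504 + (448 - 64*(-5/4))) = √(82504 + (448 + 80)) = √(82504 + 528) = √83032 = 2*√20758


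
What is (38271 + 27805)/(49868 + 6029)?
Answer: 66076/55897 ≈ 1.1821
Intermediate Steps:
(38271 + 27805)/(49868 + 6029) = 66076/55897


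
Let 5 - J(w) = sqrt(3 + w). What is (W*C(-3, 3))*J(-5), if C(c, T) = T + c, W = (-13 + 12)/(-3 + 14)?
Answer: 0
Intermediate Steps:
W = -1/11 ≈ -0.090909
J(w) = 5 - sqrt(3 + w)
(W*C(-3, 3))*J(-5) = (-(3 - 3)/11)*(5 - sqrt(3 - 5)) = (-1/11*0)*(5 - sqrt(-2)) = 0*(5 - I*sqrt(2)) = 0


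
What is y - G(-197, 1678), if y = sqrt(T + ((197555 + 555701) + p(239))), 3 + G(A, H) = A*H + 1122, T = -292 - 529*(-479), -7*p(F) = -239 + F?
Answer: 329447 + sqrt(1006355) ≈ 3.3045e+5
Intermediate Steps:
p(F) = 239/7 - F/7 (p(F) = -(-239 + F)/7 = 239/7 - F/7)
T = 253099 (T = -292 + 253391 = 253099)
G(A, H) = 1119 + A*H (G(A, H) = -3 + (A*H + 1122) = -3 + (1122 + A*H) = 1119 + A*H)
y = sqrt(1006355) (y = sqrt(253099 + ((197555 + 555701) + (239/7 - 1/7*239))) = sqrt(253099 + (753256 + (239/7 - 239/7))) = sqrt(253099 + (753256 + 0)) = sqrt(253099 + 753256) = sqrt(1006355) ≈ 1003.2)
y - G(-197, 1678) = sqrt(1006355) - (1119 - 197*1678) = sqrt(1006355) - (1119 - 330566) = sqrt(1006355) - 1*(-329447) = sqrt(1006355) + 329447 = 329447 + sqrt(1006355)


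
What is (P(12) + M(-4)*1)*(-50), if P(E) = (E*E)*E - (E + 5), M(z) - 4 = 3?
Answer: -85900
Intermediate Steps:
M(z) = 7 (M(z) = 4 + 3 = 7)
P(E) = -5 + E³ - E (P(E) = E²*E - (5 + E) = E³ + (-5 - E) = -5 + E³ - E)
(P(12) + M(-4)*1)*(-50) = ((-5 + 12³ - 1*12) + 7*1)*(-50) = ((-5 + 1728 - 12) + 7)*(-50) = (1711 + 7)*(-50) = 1718*(-50) = -85900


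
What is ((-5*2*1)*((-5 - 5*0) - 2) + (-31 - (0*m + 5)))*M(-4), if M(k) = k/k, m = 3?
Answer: 34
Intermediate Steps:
M(k) = 1
((-5*2*1)*((-5 - 5*0) - 2) + (-31 - (0*m + 5)))*M(-4) = ((-5*2*1)*((-5 - 5*0) - 2) + (-31 - (0*3 + 5)))*1 = ((-10*1)*((-5 + 0) - 2) + (-31 - (0 + 5)))*1 = (-10*(-5 - 2) + (-31 - 1*5))*1 = (-10*(-7) + (-31 - 5))*1 = (70 - 36)*1 = 34*1 = 34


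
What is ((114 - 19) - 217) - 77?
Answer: -199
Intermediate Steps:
((114 - 19) - 217) - 77 = (95 - 217) - 77 = -122 - 77 = -199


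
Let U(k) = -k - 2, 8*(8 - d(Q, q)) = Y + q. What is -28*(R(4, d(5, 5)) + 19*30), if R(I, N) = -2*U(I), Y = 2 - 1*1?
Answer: -16296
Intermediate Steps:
Y = 1 (Y = 2 - 1 = 1)
d(Q, q) = 63/8 - q/8 (d(Q, q) = 8 - (1 + q)/8 = 8 + (-1/8 - q/8) = 63/8 - q/8)
U(k) = -2 - k
R(I, N) = 4 + 2*I (R(I, N) = -2*(-2 - I) = 4 + 2*I)
-28*(R(4, d(5, 5)) + 19*30) = -28*((4 + 2*4) + 19*30) = -28*((4 + 8) + 570) = -28*(12 + 570) = -28*582 = -16296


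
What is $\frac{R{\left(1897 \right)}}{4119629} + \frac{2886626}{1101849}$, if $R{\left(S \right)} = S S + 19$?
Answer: $\frac{15856972844926}{4539209094021} \approx 3.4933$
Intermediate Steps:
$R{\left(S \right)} = 19 + S^{2}$ ($R{\left(S \right)} = S^{2} + 19 = 19 + S^{2}$)
$\frac{R{\left(1897 \right)}}{4119629} + \frac{2886626}{1101849} = \frac{19 + 1897^{2}}{4119629} + \frac{2886626}{1101849} = \left(19 + 3598609\right) \frac{1}{4119629} + 2886626 \cdot \frac{1}{1101849} = 3598628 \cdot \frac{1}{4119629} + \frac{2886626}{1101849} = \frac{3598628}{4119629} + \frac{2886626}{1101849} = \frac{15856972844926}{4539209094021}$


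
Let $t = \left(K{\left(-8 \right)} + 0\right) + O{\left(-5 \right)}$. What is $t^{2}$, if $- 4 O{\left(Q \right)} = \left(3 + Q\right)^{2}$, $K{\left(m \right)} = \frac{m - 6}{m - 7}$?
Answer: $\frac{1}{225} \approx 0.0044444$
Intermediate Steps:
$K{\left(m \right)} = \frac{-6 + m}{-7 + m}$
$O{\left(Q \right)} = - \frac{\left(3 + Q\right)^{2}}{4}$
$t = - \frac{1}{15}$ ($t = \left(\frac{-6 - 8}{-7 - 8} + 0\right) - \frac{\left(3 - 5\right)^{2}}{4} = \left(\frac{1}{-15} \left(-14\right) + 0\right) - \frac{\left(-2\right)^{2}}{4} = \left(\left(- \frac{1}{15}\right) \left(-14\right) + 0\right) - 1 = \left(\frac{14}{15} + 0\right) - 1 = \frac{14}{15} - 1 = - \frac{1}{15} \approx -0.066667$)
$t^{2} = \left(- \frac{1}{15}\right)^{2} = \frac{1}{225}$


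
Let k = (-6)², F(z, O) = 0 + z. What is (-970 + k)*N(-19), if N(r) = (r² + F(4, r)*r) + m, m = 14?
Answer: -279266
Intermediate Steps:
F(z, O) = z
k = 36
N(r) = 14 + r² + 4*r (N(r) = (r² + 4*r) + 14 = 14 + r² + 4*r)
(-970 + k)*N(-19) = (-970 + 36)*(14 + (-19)² + 4*(-19)) = -934*(14 + 361 - 76) = -934*299 = -279266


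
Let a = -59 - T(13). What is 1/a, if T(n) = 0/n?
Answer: -1/59 ≈ -0.016949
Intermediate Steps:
T(n) = 0
a = -59 (a = -59 - 1*0 = -59 + 0 = -59)
1/a = 1/(-59) = -1/59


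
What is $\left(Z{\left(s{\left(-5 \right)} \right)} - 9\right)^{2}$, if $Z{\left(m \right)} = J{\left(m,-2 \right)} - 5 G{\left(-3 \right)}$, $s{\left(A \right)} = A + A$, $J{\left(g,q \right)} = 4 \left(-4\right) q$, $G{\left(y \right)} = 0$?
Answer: $529$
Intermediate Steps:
$J{\left(g,q \right)} = - 16 q$
$s{\left(A \right)} = 2 A$
$Z{\left(m \right)} = 32$ ($Z{\left(m \right)} = \left(-16\right) \left(-2\right) - 0 = 32 + 0 = 32$)
$\left(Z{\left(s{\left(-5 \right)} \right)} - 9\right)^{2} = \left(32 - 9\right)^{2} = 23^{2} = 529$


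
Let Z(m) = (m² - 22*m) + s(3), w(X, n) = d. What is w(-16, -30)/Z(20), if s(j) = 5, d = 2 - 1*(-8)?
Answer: -2/7 ≈ -0.28571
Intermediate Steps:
d = 10 (d = 2 + 8 = 10)
w(X, n) = 10
Z(m) = 5 + m² - 22*m (Z(m) = (m² - 22*m) + 5 = 5 + m² - 22*m)
w(-16, -30)/Z(20) = 10/(5 + 20² - 22*20) = 10/(5 + 400 - 440) = 10/(-35) = 10*(-1/35) = -2/7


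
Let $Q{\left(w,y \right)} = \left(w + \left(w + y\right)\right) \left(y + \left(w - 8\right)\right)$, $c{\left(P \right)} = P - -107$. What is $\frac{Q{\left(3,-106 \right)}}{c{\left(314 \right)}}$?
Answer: $\frac{11100}{421} \approx 26.366$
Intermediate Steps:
$c{\left(P \right)} = 107 + P$ ($c{\left(P \right)} = P + 107 = 107 + P$)
$Q{\left(w,y \right)} = \left(y + 2 w\right) \left(-8 + w + y\right)$ ($Q{\left(w,y \right)} = \left(y + 2 w\right) \left(y + \left(-8 + w\right)\right) = \left(y + 2 w\right) \left(-8 + w + y\right)$)
$\frac{Q{\left(3,-106 \right)}}{c{\left(314 \right)}} = \frac{\left(-106\right)^{2} - 48 - -848 + 2 \cdot 3^{2} + 3 \cdot 3 \left(-106\right)}{107 + 314} = \frac{11236 - 48 + 848 + 2 \cdot 9 - 954}{421} = \left(11236 - 48 + 848 + 18 - 954\right) \frac{1}{421} = 11100 \cdot \frac{1}{421} = \frac{11100}{421}$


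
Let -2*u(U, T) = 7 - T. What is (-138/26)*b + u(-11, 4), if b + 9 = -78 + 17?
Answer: 9621/26 ≈ 370.04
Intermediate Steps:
u(U, T) = -7/2 + T/2 (u(U, T) = -(7 - T)/2 = -7/2 + T/2)
b = -70 (b = -9 + (-78 + 17) = -9 - 61 = -70)
(-138/26)*b + u(-11, 4) = -138/26*(-70) + (-7/2 + (1/2)*4) = -138*1/26*(-70) + (-7/2 + 2) = -69/13*(-70) - 3/2 = 4830/13 - 3/2 = 9621/26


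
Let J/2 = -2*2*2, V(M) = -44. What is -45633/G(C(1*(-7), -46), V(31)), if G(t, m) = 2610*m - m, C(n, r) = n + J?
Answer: 45633/114796 ≈ 0.39751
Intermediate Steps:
J = -16 (J = 2*(-2*2*2) = 2*(-4*2) = 2*(-8) = -16)
C(n, r) = -16 + n (C(n, r) = n - 16 = -16 + n)
G(t, m) = 2609*m
-45633/G(C(1*(-7), -46), V(31)) = -45633/(2609*(-44)) = -45633/(-114796) = -45633*(-1/114796) = 45633/114796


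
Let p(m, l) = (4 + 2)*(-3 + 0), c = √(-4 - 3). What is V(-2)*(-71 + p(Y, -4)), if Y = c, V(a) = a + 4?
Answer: -178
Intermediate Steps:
c = I*√7 (c = √(-7) = I*√7 ≈ 2.6458*I)
V(a) = 4 + a
Y = I*√7 ≈ 2.6458*I
p(m, l) = -18 (p(m, l) = 6*(-3) = -18)
V(-2)*(-71 + p(Y, -4)) = (4 - 2)*(-71 - 18) = 2*(-89) = -178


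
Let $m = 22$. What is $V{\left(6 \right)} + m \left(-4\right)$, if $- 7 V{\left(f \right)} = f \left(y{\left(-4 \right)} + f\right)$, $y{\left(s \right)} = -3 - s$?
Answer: $-94$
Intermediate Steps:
$V{\left(f \right)} = - \frac{f \left(1 + f\right)}{7}$ ($V{\left(f \right)} = - \frac{f \left(\left(-3 - -4\right) + f\right)}{7} = - \frac{f \left(\left(-3 + 4\right) + f\right)}{7} = - \frac{f \left(1 + f\right)}{7}$)
$V{\left(6 \right)} + m \left(-4\right) = \left(- \frac{1}{7}\right) 6 \left(1 + 6\right) + 22 \left(-4\right) = \left(- \frac{1}{7}\right) 6 \cdot 7 - 88 = -6 - 88 = -94$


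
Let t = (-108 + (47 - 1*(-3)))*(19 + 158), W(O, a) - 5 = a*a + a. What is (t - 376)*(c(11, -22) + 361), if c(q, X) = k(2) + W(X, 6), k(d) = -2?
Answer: -4320652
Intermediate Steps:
W(O, a) = 5 + a + a**2 (W(O, a) = 5 + (a*a + a) = 5 + (a**2 + a) = 5 + (a + a**2) = 5 + a + a**2)
c(q, X) = 45 (c(q, X) = -2 + (5 + 6 + 6**2) = -2 + (5 + 6 + 36) = -2 + 47 = 45)
t = -10266 (t = (-108 + (47 + 3))*177 = (-108 + 50)*177 = -58*177 = -10266)
(t - 376)*(c(11, -22) + 361) = (-10266 - 376)*(45 + 361) = -10642*406 = -4320652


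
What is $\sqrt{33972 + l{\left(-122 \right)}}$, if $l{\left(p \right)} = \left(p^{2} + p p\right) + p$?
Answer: $\sqrt{63618} \approx 252.23$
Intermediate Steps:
$l{\left(p \right)} = p + 2 p^{2}$ ($l{\left(p \right)} = \left(p^{2} + p^{2}\right) + p = 2 p^{2} + p = p + 2 p^{2}$)
$\sqrt{33972 + l{\left(-122 \right)}} = \sqrt{33972 - 122 \left(1 + 2 \left(-122\right)\right)} = \sqrt{33972 - 122 \left(1 - 244\right)} = \sqrt{33972 - -29646} = \sqrt{33972 + 29646} = \sqrt{63618}$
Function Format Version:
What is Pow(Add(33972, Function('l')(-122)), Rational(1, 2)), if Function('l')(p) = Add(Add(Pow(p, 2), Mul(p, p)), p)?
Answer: Pow(63618, Rational(1, 2)) ≈ 252.23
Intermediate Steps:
Function('l')(p) = Add(p, Mul(2, Pow(p, 2))) (Function('l')(p) = Add(Add(Pow(p, 2), Pow(p, 2)), p) = Add(Mul(2, Pow(p, 2)), p) = Add(p, Mul(2, Pow(p, 2))))
Pow(Add(33972, Function('l')(-122)), Rational(1, 2)) = Pow(Add(33972, Mul(-122, Add(1, Mul(2, -122)))), Rational(1, 2)) = Pow(Add(33972, Mul(-122, Add(1, -244))), Rational(1, 2)) = Pow(Add(33972, Mul(-122, -243)), Rational(1, 2)) = Pow(Add(33972, 29646), Rational(1, 2)) = Pow(63618, Rational(1, 2))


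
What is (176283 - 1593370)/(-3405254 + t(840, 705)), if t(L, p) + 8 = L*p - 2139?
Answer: 1417087/2815201 ≈ 0.50337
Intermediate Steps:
t(L, p) = -2147 + L*p (t(L, p) = -8 + (L*p - 2139) = -8 + (-2139 + L*p) = -2147 + L*p)
(176283 - 1593370)/(-3405254 + t(840, 705)) = (176283 - 1593370)/(-3405254 + (-2147 + 840*705)) = -1417087/(-3405254 + (-2147 + 592200)) = -1417087/(-3405254 + 590053) = -1417087/(-2815201) = -1417087*(-1/2815201) = 1417087/2815201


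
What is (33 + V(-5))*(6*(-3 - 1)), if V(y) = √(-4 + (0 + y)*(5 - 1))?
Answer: -792 - 48*I*√6 ≈ -792.0 - 117.58*I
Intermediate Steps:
V(y) = √(-4 + 4*y) (V(y) = √(-4 + y*4) = √(-4 + 4*y))
(33 + V(-5))*(6*(-3 - 1)) = (33 + 2*√(-1 - 5))*(6*(-3 - 1)) = (33 + 2*√(-6))*(6*(-4)) = (33 + 2*(I*√6))*(-24) = (33 + 2*I*√6)*(-24) = -792 - 48*I*√6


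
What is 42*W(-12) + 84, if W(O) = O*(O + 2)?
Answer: 5124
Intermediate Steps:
W(O) = O*(2 + O)
42*W(-12) + 84 = 42*(-12*(2 - 12)) + 84 = 42*(-12*(-10)) + 84 = 42*120 + 84 = 5040 + 84 = 5124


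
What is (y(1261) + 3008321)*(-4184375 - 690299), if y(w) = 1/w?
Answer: -18492040633603068/1261 ≈ -1.4665e+13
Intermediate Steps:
(y(1261) + 3008321)*(-4184375 - 690299) = (1/1261 + 3008321)*(-4184375 - 690299) = (1/1261 + 3008321)*(-4874674) = (3793492782/1261)*(-4874674) = -18492040633603068/1261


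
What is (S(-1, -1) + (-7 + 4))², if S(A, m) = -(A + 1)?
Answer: 9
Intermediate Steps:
S(A, m) = -1 - A (S(A, m) = -(1 + A) = -1 - A)
(S(-1, -1) + (-7 + 4))² = ((-1 - 1*(-1)) + (-7 + 4))² = ((-1 + 1) - 3)² = (0 - 3)² = (-3)² = 9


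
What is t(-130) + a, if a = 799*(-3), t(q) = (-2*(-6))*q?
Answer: -3957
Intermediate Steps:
t(q) = 12*q
a = -2397
t(-130) + a = 12*(-130) - 2397 = -1560 - 2397 = -3957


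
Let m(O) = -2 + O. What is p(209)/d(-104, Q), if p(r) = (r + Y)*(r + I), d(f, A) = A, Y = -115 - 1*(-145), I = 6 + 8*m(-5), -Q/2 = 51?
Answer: -12667/34 ≈ -372.56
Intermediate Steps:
Q = -102 (Q = -2*51 = -102)
I = -50 (I = 6 + 8*(-2 - 5) = 6 + 8*(-7) = 6 - 56 = -50)
Y = 30 (Y = -115 + 145 = 30)
p(r) = (-50 + r)*(30 + r) (p(r) = (r + 30)*(r - 50) = (30 + r)*(-50 + r) = (-50 + r)*(30 + r))
p(209)/d(-104, Q) = (-1500 + 209² - 20*209)/(-102) = (-1500 + 43681 - 4180)*(-1/102) = 38001*(-1/102) = -12667/34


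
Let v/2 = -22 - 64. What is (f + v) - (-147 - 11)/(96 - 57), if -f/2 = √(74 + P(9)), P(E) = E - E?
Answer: -6550/39 - 2*√74 ≈ -185.15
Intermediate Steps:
P(E) = 0
v = -172 (v = 2*(-22 - 64) = 2*(-86) = -172)
f = -2*√74 (f = -2*√(74 + 0) = -2*√74 ≈ -17.205)
(f + v) - (-147 - 11)/(96 - 57) = (-2*√74 - 172) - (-147 - 11)/(96 - 57) = (-172 - 2*√74) - (-158)/39 = (-172 - 2*√74) - 1*(-158/39) = (-172 - 2*√74) + 158/39 = -6550/39 - 2*√74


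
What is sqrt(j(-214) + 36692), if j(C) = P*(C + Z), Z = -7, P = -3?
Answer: sqrt(37355) ≈ 193.27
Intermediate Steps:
j(C) = 21 - 3*C (j(C) = -3*(C - 7) = -3*(-7 + C) = 21 - 3*C)
sqrt(j(-214) + 36692) = sqrt((21 - 3*(-214)) + 36692) = sqrt((21 + 642) + 36692) = sqrt(663 + 36692) = sqrt(37355)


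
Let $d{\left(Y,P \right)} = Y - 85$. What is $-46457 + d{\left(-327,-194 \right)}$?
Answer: $-46869$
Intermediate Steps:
$d{\left(Y,P \right)} = -85 + Y$
$-46457 + d{\left(-327,-194 \right)} = -46457 - 412 = -46869$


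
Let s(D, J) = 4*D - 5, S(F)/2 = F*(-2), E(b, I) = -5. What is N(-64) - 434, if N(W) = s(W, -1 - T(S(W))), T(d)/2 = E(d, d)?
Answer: -695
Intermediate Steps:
S(F) = -4*F (S(F) = 2*(F*(-2)) = 2*(-2*F) = -4*F)
T(d) = -10 (T(d) = 2*(-5) = -10)
s(D, J) = -5 + 4*D
N(W) = -5 + 4*W
N(-64) - 434 = (-5 + 4*(-64)) - 434 = (-5 - 256) - 434 = -261 - 434 = -695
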